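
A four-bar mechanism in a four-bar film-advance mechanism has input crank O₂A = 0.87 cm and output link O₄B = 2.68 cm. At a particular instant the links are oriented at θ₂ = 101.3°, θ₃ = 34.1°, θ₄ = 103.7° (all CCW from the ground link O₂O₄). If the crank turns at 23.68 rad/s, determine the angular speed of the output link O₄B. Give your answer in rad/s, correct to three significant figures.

7.56

ω₂ = 23.68 rad/s
Differentiating the loop-closure r₂e^{iθ₂}+r₃e^{iθ₃}=r₁+r₄e^{iθ₄} gives r₂ω₂e^{iθ₂}+r₃ω₃e^{iθ₃}=r₄ω₄e^{iθ₄}.
Eliminating the other unknown: ω₄ = r₂ω₂ sin(θ₂−θ₃) / [r₄ sin(θ₄−θ₃)].
Numerator sine = +0.92186; denominator sine = +0.93728.
Result = 0.0087·23.68·(+0.92186) / (0.0268·(+0.93728)) = +7.5607 rad/s; magnitude 7.5607 rad/s.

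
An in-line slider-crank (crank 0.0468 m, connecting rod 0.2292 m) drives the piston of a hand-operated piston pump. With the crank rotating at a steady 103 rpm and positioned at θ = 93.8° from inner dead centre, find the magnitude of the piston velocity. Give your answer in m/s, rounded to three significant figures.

ω = 2π·103/60 = 10.79 rad/s
For an in-line slider-crank, x = r cosθ + √(L² − r² sin²θ), so v = −rω sinθ·[1 + r cosθ/√(L² − r² sin²θ)].
With r = 0.0468 m, L = 0.2292 m, θ = 93.8°: √(L² − r² sin²θ) = 0.22439 m.
v = −0.0468·10.79·0.99780·[1 + 0.0468·-0.06627/0.22439] = -0.49672 m/s.
|v| = 0.49672 m/s.

0.497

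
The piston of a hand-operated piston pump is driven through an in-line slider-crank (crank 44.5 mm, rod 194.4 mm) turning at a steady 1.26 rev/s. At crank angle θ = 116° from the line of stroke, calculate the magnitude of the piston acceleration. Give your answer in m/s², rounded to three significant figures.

1.62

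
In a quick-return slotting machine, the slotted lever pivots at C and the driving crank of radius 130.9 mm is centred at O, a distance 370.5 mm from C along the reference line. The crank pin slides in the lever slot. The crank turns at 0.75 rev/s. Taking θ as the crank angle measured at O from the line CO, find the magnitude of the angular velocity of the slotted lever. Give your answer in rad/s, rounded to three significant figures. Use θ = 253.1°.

0.113

ω = 4.712 rad/s (from 0.75 rev/s).
Crank pin A relative to C: A = (d + r cosθ, r sinθ); lever angle φ = atan2(r sinθ, d + r cosθ).
Differentiating tanφ: φ̇ = rω(d cosθ + r)/(d² + r² + 2dr cosθ).
d² + r² + 2dr cosθ = |CA|² = 0.126208 m²;  d cosθ + r = +0.023195 m.
|ω_lever| = |0.1309·4.712·+0.023195| / 0.126208 = 0.11337 rad/s.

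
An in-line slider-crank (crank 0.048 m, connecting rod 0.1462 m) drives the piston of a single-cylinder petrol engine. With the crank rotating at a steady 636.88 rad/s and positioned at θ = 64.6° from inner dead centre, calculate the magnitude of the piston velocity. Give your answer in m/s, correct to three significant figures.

ω = 636.9 rad/s
For an in-line slider-crank, x = r cosθ + √(L² − r² sin²θ), so v = −rω sinθ·[1 + r cosθ/√(L² − r² sin²θ)].
With r = 0.048 m, L = 0.1462 m, θ = 64.6°: √(L² − r² sin²θ) = 0.13962 m.
v = −0.048·636.9·0.90334·[1 + 0.048·0.42894/0.13962] = -31.687 m/s.
|v| = 31.687 m/s.

31.7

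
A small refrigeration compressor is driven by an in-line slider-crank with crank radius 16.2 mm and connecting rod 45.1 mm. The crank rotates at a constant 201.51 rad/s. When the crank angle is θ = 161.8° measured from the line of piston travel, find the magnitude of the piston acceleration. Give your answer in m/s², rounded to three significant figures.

431

ω = 201.5 rad/s
x(θ) = r cosθ + √(L² − r² sin²θ); with ω constant, a = ω²·d²x/dθ².
d²x/dθ² = −r cosθ − r²(cos2θ)/√u − r⁴ sin²2θ/(4u^{3/2}),  u = L² − r² sin²θ = 0.00200841 m².
Substituting r = 0.0162 m, L = 0.0451 m, θ = 161.8°: d²x/dθ² = +0.010609 m.
a = ω²·d²x/dθ² = (201.5)²·(+0.010609) = +430.78 m/s²;  |a| = 430.78 m/s².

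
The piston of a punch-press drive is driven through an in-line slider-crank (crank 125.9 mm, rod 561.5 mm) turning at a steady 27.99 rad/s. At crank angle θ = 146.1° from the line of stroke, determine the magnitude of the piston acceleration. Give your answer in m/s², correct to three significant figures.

73.2

ω = 27.99 rad/s
x(θ) = r cosθ + √(L² − r² sin²θ); with ω constant, a = ω²·d²x/dθ².
d²x/dθ² = −r cosθ − r²(cos2θ)/√u − r⁴ sin²2θ/(4u^{3/2}),  u = L² − r² sin²θ = 0.310351 m².
Substituting r = 0.1259 m, L = 0.5615 m, θ = 146.1°: d²x/dθ² = +0.093436 m.
a = ω²·d²x/dθ² = (27.99)²·(+0.093436) = +73.202 m/s²;  |a| = 73.202 m/s².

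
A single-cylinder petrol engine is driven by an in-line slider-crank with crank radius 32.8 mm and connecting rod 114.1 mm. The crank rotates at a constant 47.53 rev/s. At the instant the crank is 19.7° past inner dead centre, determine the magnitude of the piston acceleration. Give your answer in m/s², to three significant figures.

ω = 2π·47.5 = 298.6 rad/s
x(θ) = r cosθ + √(L² − r² sin²θ); with ω constant, a = ω²·d²x/dθ².
d²x/dθ² = −r cosθ − r²(cos2θ)/√u − r⁴ sin²2θ/(4u^{3/2}),  u = L² − r² sin²θ = 0.0128966 m².
Substituting r = 0.0328 m, L = 0.1141 m, θ = 19.7°: d²x/dθ² = -0.03828 m.
a = ω²·d²x/dθ² = (298.6)²·(-0.03828) = -3414.1 m/s²;  |a| = 3414.1 m/s².

3410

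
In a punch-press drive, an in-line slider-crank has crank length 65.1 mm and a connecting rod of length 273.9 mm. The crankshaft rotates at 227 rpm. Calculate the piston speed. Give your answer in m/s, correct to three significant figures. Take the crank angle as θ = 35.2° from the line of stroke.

1.07

ω = 2π·227/60 = 23.77 rad/s
For an in-line slider-crank, x = r cosθ + √(L² − r² sin²θ), so v = −rω sinθ·[1 + r cosθ/√(L² − r² sin²θ)].
With r = 0.0651 m, L = 0.2739 m, θ = 35.2°: √(L² − r² sin²θ) = 0.27132 m.
v = −0.0651·23.77·0.57643·[1 + 0.0651·0.81714/0.27132] = -1.0669 m/s.
|v| = 1.0669 m/s.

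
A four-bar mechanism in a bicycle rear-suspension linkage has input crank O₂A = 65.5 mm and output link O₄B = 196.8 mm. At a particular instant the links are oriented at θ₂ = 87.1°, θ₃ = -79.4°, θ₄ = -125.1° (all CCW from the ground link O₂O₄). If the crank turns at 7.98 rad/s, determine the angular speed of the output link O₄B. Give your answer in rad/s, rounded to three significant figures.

0.866

ω₂ = 7.98 rad/s
Differentiating the loop-closure r₂e^{iθ₂}+r₃e^{iθ₃}=r₁+r₄e^{iθ₄} gives r₂ω₂e^{iθ₂}+r₃ω₃e^{iθ₃}=r₄ω₄e^{iθ₄}.
Eliminating the other unknown: ω₄ = r₂ω₂ sin(θ₂−θ₃) / [r₄ sin(θ₄−θ₃)].
Numerator sine = +0.23345; denominator sine = -0.71569.
Result = 0.0655·7.98·(+0.23345) / (0.1968·(-0.71569)) = -0.86632 rad/s; magnitude 0.86632 rad/s.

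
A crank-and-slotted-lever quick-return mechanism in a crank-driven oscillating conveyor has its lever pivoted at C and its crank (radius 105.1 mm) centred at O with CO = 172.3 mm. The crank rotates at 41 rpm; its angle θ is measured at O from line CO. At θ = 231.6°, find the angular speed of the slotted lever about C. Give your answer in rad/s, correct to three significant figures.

ω = 4.294 rad/s (from 41 rpm).
Crank pin A relative to C: A = (d + r cosθ, r sinθ); lever angle φ = atan2(r sinθ, d + r cosθ).
Differentiating tanφ: φ̇ = rω(d cosθ + r)/(d² + r² + 2dr cosθ).
d² + r² + 2dr cosθ = |CA|² = 0.0182369 m²;  d cosθ + r = -0.0019238 m.
|ω_lever| = |0.1051·4.294·-0.0019238| / 0.0182369 = 0.047601 rad/s.

0.0476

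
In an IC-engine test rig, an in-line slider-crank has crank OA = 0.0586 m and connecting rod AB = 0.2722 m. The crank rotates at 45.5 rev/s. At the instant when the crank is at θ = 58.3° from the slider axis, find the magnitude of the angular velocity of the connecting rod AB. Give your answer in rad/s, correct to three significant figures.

32.9

ω = 285.9 rad/s (converted from 45.5 rev/s).
The rod makes angle φ with the slider axis where L sinφ = r sinθ; differentiating, L cosφ·φ̇ = r ω cosθ.
L cosφ = √(L² − r² sin²θ) = 0.26759 m.
|ω_rod| = r ω |cosθ| / √(L² − r² sin²θ) = 0.0586·285.9·0.52547/0.26759 = 32.897 rad/s.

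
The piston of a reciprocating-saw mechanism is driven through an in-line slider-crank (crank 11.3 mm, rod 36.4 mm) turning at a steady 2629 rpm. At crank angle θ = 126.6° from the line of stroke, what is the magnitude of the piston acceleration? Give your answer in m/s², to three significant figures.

584

ω = 2π·2629/60 = 275.3 rad/s
x(θ) = r cosθ + √(L² − r² sin²θ); with ω constant, a = ω²·d²x/dθ².
d²x/dθ² = −r cosθ − r²(cos2θ)/√u − r⁴ sin²2θ/(4u^{3/2}),  u = L² − r² sin²θ = 0.00124266 m².
Substituting r = 0.0113 m, L = 0.0364 m, θ = 126.6°: d²x/dθ² = +0.007699 m.
a = ω²·d²x/dθ² = (275.3)²·(+0.007699) = +583.54 m/s²;  |a| = 583.54 m/s².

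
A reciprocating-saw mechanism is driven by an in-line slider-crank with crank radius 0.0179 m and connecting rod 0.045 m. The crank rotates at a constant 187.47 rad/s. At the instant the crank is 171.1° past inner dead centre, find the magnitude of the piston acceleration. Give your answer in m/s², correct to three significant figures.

382

ω = 187.5 rad/s
x(θ) = r cosθ + √(L² − r² sin²θ); with ω constant, a = ω²·d²x/dθ².
d²x/dθ² = −r cosθ − r²(cos2θ)/√u − r⁴ sin²2θ/(4u^{3/2}),  u = L² − r² sin²θ = 0.00201733 m².
Substituting r = 0.0179 m, L = 0.045 m, θ = 171.1°: d²x/dθ² = +0.010866 m.
a = ω²·d²x/dθ² = (187.5)²·(+0.010866) = +381.88 m/s²;  |a| = 381.88 m/s².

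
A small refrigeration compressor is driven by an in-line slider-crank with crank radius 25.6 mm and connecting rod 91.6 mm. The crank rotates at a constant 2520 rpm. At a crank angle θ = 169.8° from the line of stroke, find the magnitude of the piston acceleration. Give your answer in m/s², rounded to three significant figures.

1290

ω = 2π·2520/60 = 263.9 rad/s
x(θ) = r cosθ + √(L² − r² sin²θ); with ω constant, a = ω²·d²x/dθ².
d²x/dθ² = −r cosθ − r²(cos2θ)/√u − r⁴ sin²2θ/(4u^{3/2}),  u = L² − r² sin²θ = 0.00837001 m².
Substituting r = 0.0256 m, L = 0.0916 m, θ = 169.8°: d²x/dθ² = +0.018464 m.
a = ω²·d²x/dθ² = (263.9)²·(+0.018464) = +1285.9 m/s²;  |a| = 1285.9 m/s².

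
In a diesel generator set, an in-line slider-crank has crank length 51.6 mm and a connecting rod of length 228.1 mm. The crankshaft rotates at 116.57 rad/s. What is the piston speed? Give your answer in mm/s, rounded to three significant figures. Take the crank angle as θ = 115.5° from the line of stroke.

ω = 116.6 rad/s
For an in-line slider-crank, x = r cosθ + √(L² − r² sin²θ), so v = −rω sinθ·[1 + r cosθ/√(L² − r² sin²θ)].
With r = 0.0516 m, L = 0.2281 m, θ = 115.5°: √(L² − r² sin²θ) = 0.22329 m.
v = −0.0516·116.6·0.90259·[1 + 0.0516·-0.43051/0.22329] = -4.889 m/s.
|v| = 4.889 m/s = 4889 mm/s.

4890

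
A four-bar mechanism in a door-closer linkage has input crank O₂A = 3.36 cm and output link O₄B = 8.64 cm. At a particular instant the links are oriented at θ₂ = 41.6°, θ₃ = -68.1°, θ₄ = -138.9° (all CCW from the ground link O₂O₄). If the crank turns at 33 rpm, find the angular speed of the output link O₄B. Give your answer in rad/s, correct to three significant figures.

ω₂ = 3.456 rad/s (from 33 rpm).
Differentiating the loop-closure r₂e^{iθ₂}+r₃e^{iθ₃}=r₁+r₄e^{iθ₄} gives r₂ω₂e^{iθ₂}+r₃ω₃e^{iθ₃}=r₄ω₄e^{iθ₄}.
Eliminating the other unknown: ω₄ = r₂ω₂ sin(θ₂−θ₃) / [r₄ sin(θ₄−θ₃)].
Numerator sine = +0.94147; denominator sine = -0.94438.
Result = 0.0336·3.456·(+0.94147) / (0.0864·(-0.94438)) = -1.3398 rad/s; magnitude 1.3398 rad/s.

1.34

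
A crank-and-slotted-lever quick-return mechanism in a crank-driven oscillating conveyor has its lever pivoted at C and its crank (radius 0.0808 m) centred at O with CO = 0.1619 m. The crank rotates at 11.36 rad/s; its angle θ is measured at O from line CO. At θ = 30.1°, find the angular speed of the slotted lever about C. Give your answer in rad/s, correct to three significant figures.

3.66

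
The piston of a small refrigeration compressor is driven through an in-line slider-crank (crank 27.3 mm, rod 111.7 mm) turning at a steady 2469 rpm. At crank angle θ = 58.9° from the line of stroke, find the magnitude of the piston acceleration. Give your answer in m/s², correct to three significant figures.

ω = 2π·2469/60 = 258.6 rad/s
x(θ) = r cosθ + √(L² − r² sin²θ); with ω constant, a = ω²·d²x/dθ².
d²x/dθ² = −r cosθ − r²(cos2θ)/√u − r⁴ sin²2θ/(4u^{3/2}),  u = L² − r² sin²θ = 0.0119304 m².
Substituting r = 0.0273 m, L = 0.1117 m, θ = 58.9°: d²x/dθ² = -0.011002 m.
a = ω²·d²x/dθ² = (258.6)²·(-0.011002) = -735.51 m/s²;  |a| = 735.51 m/s².

736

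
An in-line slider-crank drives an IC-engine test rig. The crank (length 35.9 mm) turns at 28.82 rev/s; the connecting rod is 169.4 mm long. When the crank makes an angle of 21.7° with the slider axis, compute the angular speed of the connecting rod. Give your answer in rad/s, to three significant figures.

ω = 181.1 rad/s (converted from 28.82 rev/s).
The rod makes angle φ with the slider axis where L sinφ = r sinθ; differentiating, L cosφ·φ̇ = r ω cosθ.
L cosφ = √(L² − r² sin²θ) = 0.16888 m.
|ω_rod| = r ω |cosθ| / √(L² − r² sin²θ) = 0.0359·181.1·0.92913/0.16888 = 35.766 rad/s.

35.8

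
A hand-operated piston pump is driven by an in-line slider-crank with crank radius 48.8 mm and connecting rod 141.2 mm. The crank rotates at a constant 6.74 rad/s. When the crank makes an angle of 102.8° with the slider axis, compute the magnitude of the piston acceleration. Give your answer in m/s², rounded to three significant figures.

ω = 6.74 rad/s
x(θ) = r cosθ + √(L² − r² sin²θ); with ω constant, a = ω²·d²x/dθ².
d²x/dθ² = −r cosθ − r²(cos2θ)/√u − r⁴ sin²2θ/(4u^{3/2}),  u = L² − r² sin²θ = 0.0176729 m².
Substituting r = 0.0488 m, L = 0.1412 m, θ = 102.8°: d²x/dθ² = +0.026854 m.
a = ω²·d²x/dθ² = (6.74)²·(+0.026854) = +1.2199 m/s²;  |a| = 1.2199 m/s².

1.22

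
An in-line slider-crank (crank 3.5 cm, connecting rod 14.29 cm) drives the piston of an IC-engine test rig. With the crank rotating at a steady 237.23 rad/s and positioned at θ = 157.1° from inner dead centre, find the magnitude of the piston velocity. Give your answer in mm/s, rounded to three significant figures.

2500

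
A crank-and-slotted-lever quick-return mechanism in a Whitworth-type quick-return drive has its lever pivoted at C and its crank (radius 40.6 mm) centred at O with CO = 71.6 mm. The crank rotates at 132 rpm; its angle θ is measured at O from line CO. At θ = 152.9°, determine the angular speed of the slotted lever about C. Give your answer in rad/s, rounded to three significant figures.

ω = 13.82 rad/s (from 132 rpm).
Crank pin A relative to C: A = (d + r cosθ, r sinθ); lever angle φ = atan2(r sinθ, d + r cosθ).
Differentiating tanφ: φ̇ = rω(d cosθ + r)/(d² + r² + 2dr cosθ).
d² + r² + 2dr cosθ = |CA|² = 0.00159929 m²;  d cosθ + r = -0.023139 m.
|ω_lever| = |0.0406·13.82·-0.023139| / 0.00159929 = 8.1199 rad/s.

8.12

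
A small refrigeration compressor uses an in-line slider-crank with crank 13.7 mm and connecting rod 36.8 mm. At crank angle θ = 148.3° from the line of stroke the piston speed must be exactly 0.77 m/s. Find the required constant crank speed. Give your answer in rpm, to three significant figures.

1510

For an in-line slider-crank, |v_piston| = rω|sinθ|·[1 + r cosθ/√(L² − r² sin²θ)].
With r = 0.0137 m, L = 0.0368 m, θ = 148.3°: the bracketed kinematic factor |dx/dθ| = 0.0048738 m.
ω = v/|dx/dθ| = 0.77/0.0048738 = 157.99 rad/s.
N = 60ω/(2π) = 1508.7 rpm.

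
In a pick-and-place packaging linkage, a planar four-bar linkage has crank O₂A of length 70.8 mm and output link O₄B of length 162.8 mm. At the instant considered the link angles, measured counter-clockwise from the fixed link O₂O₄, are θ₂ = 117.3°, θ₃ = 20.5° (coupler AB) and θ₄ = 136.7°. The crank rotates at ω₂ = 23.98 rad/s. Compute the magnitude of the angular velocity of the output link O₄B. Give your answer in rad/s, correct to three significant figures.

11.5

ω₂ = 23.98 rad/s
Differentiating the loop-closure r₂e^{iθ₂}+r₃e^{iθ₃}=r₁+r₄e^{iθ₄} gives r₂ω₂e^{iθ₂}+r₃ω₃e^{iθ₃}=r₄ω₄e^{iθ₄}.
Eliminating the other unknown: ω₄ = r₂ω₂ sin(θ₂−θ₃) / [r₄ sin(θ₄−θ₃)].
Numerator sine = +0.99297; denominator sine = +0.89726.
Result = 0.0708·23.98·(+0.99297) / (0.1628·(+0.89726)) = +11.541 rad/s; magnitude 11.541 rad/s.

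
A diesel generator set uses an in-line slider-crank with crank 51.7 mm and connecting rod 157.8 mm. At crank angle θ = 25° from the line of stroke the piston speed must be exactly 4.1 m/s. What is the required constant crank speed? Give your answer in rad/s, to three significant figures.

144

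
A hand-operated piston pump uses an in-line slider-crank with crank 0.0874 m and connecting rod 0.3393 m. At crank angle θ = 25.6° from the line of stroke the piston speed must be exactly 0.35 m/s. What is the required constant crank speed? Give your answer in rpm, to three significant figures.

71.7

For an in-line slider-crank, |v_piston| = rω|sinθ|·[1 + r cosθ/√(L² − r² sin²θ)].
With r = 0.0874 m, L = 0.3393 m, θ = 25.6°: the bracketed kinematic factor |dx/dθ| = 0.046592 m.
ω = v/|dx/dθ| = 0.35/0.046592 = 7.512 rad/s.
N = 60ω/(2π) = 71.735 rpm.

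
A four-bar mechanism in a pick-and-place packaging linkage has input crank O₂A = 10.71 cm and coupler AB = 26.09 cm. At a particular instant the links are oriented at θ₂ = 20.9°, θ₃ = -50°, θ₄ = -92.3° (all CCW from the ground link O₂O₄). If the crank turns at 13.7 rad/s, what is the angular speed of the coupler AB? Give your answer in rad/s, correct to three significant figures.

7.68

ω₂ = 13.7 rad/s
Differentiating the loop-closure r₂e^{iθ₂}+r₃e^{iθ₃}=r₁+r₄e^{iθ₄} gives r₂ω₂e^{iθ₂}+r₃ω₃e^{iθ₃}=r₄ω₄e^{iθ₄}.
Eliminating the other unknown: ω₃ = r₂ω₂ sin(θ₄−θ₂) / [r₃ sin(θ₃−θ₄)].
Numerator sine = -0.91914; denominator sine = +0.67301.
Result = 0.1071·13.7·(-0.91914) / (0.2609·(+0.67301)) = -7.6805 rad/s; magnitude 7.6805 rad/s.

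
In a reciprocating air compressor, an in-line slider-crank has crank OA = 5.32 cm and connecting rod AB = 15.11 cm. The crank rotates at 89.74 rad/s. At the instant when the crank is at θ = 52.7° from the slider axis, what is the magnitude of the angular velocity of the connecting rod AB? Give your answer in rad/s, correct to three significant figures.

19.9

ω = 89.74 rad/s
The rod makes angle φ with the slider axis where L sinφ = r sinθ; differentiating, L cosφ·φ̇ = r ω cosθ.
L cosφ = √(L² − r² sin²θ) = 0.14505 m.
|ω_rod| = r ω |cosθ| / √(L² − r² sin²θ) = 0.0532·89.74·0.60599/0.14505 = 19.945 rad/s.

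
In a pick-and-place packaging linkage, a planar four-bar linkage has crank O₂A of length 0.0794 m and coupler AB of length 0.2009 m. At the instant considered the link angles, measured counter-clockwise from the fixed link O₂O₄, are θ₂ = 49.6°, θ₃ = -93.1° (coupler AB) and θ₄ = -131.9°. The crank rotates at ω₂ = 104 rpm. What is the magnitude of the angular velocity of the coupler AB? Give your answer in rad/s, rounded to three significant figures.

0.180

ω₂ = 10.89 rad/s (from 104 rpm).
Differentiating the loop-closure r₂e^{iθ₂}+r₃e^{iθ₃}=r₁+r₄e^{iθ₄} gives r₂ω₂e^{iθ₂}+r₃ω₃e^{iθ₃}=r₄ω₄e^{iθ₄}.
Eliminating the other unknown: ω₃ = r₂ω₂ sin(θ₄−θ₂) / [r₃ sin(θ₃−θ₄)].
Numerator sine = +0.02618; denominator sine = +0.62660.
Result = 0.0794·10.89·(+0.02618) / (0.2009·(+0.62660)) = +0.17982 rad/s; magnitude 0.17982 rad/s.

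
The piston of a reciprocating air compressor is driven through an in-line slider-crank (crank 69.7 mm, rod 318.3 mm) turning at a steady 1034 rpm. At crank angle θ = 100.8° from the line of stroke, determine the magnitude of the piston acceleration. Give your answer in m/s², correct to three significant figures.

ω = 2π·1034/60 = 108.3 rad/s
x(θ) = r cosθ + √(L² − r² sin²θ); with ω constant, a = ω²·d²x/dθ².
d²x/dθ² = −r cosθ − r²(cos2θ)/√u − r⁴ sin²2θ/(4u^{3/2}),  u = L² − r² sin²θ = 0.0966274 m².
Substituting r = 0.0697 m, L = 0.3183 m, θ = 100.8°: d²x/dθ² = +0.027565 m.
a = ω²·d²x/dθ² = (108.3)²·(+0.027565) = +323.19 m/s²;  |a| = 323.19 m/s².

323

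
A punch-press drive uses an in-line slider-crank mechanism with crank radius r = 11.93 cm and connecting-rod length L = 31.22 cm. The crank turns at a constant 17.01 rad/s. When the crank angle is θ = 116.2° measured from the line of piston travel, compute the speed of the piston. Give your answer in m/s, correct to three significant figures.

1.49

ω = 17.01 rad/s
For an in-line slider-crank, x = r cosθ + √(L² − r² sin²θ), so v = −rω sinθ·[1 + r cosθ/√(L² − r² sin²θ)].
With r = 0.1193 m, L = 0.3122 m, θ = 116.2°: √(L² − r² sin²θ) = 0.29328 m.
v = −0.1193·17.01·0.89726·[1 + 0.1193·-0.44151/0.29328] = -1.4938 m/s.
|v| = 1.4938 m/s.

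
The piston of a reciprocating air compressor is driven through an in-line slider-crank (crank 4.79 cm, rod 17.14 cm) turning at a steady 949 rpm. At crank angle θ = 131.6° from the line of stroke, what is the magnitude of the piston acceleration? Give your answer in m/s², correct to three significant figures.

327

ω = 2π·949/60 = 99.38 rad/s
x(θ) = r cosθ + √(L² − r² sin²θ); with ω constant, a = ω²·d²x/dθ².
d²x/dθ² = −r cosθ − r²(cos2θ)/√u − r⁴ sin²2θ/(4u^{3/2}),  u = L² − r² sin²θ = 0.0280949 m².
Substituting r = 0.0479 m, L = 0.1714 m, θ = 131.6°: d²x/dθ² = +0.033147 m.
a = ω²·d²x/dθ² = (99.38)²·(+0.033147) = +327.37 m/s²;  |a| = 327.37 m/s².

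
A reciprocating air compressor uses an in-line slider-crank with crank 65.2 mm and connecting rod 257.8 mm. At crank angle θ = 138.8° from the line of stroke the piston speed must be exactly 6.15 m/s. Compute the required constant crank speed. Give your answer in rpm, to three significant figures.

1690

For an in-line slider-crank, |v_piston| = rω|sinθ|·[1 + r cosθ/√(L² − r² sin²θ)].
With r = 0.0652 m, L = 0.2578 m, θ = 138.8°: the bracketed kinematic factor |dx/dθ| = 0.034658 m.
ω = v/|dx/dθ| = 6.15/0.034658 = 177.45 rad/s.
N = 60ω/(2π) = 1694.5 rpm.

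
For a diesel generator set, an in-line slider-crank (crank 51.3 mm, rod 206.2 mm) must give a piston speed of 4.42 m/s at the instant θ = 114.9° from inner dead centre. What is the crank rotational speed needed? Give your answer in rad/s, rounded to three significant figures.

106

For an in-line slider-crank, |v_piston| = rω|sinθ|·[1 + r cosθ/√(L² − r² sin²θ)].
With r = 0.0513 m, L = 0.2062 m, θ = 114.9°: the bracketed kinematic factor |dx/dθ| = 0.041528 m.
ω = v/|dx/dθ| = 4.42/0.041528 = 106.43 rad/s.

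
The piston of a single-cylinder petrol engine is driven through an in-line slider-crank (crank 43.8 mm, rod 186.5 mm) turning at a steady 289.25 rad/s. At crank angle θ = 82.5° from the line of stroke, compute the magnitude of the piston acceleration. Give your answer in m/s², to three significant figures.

ω = 289.2 rad/s
x(θ) = r cosθ + √(L² − r² sin²θ); with ω constant, a = ω²·d²x/dθ².
d²x/dθ² = −r cosθ − r²(cos2θ)/√u − r⁴ sin²2θ/(4u^{3/2}),  u = L² − r² sin²θ = 0.0328965 m².
Substituting r = 0.0438 m, L = 0.1865 m, θ = 82.5°: d²x/dθ² = +0.0044895 m.
a = ω²·d²x/dθ² = (289.2)²·(+0.0044895) = +375.61 m/s²;  |a| = 375.61 m/s².

376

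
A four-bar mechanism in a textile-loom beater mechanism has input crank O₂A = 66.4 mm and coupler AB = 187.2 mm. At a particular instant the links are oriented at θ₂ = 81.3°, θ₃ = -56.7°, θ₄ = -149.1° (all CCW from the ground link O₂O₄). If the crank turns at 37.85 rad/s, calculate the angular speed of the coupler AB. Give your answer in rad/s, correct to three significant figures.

10.4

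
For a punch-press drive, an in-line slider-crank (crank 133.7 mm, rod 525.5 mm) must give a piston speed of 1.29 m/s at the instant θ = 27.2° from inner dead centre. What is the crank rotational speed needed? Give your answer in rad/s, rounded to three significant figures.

17.2

For an in-line slider-crank, |v_piston| = rω|sinθ|·[1 + r cosθ/√(L² − r² sin²θ)].
With r = 0.1337 m, L = 0.5255 m, θ = 27.2°: the bracketed kinematic factor |dx/dθ| = 0.075038 m.
ω = v/|dx/dθ| = 1.29/0.075038 = 17.191 rad/s.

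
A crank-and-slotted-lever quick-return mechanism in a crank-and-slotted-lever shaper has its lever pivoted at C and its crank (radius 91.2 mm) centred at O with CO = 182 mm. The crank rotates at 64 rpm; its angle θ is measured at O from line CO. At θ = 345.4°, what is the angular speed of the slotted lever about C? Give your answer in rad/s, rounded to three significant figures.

2.22

ω = 6.702 rad/s (from 64 rpm).
Crank pin A relative to C: A = (d + r cosθ, r sinθ); lever angle φ = atan2(r sinθ, d + r cosθ).
Differentiating tanφ: φ̇ = rω(d cosθ + r)/(d² + r² + 2dr cosθ).
d² + r² + 2dr cosθ = |CA|² = 0.0735663 m²;  d cosθ + r = +0.26732 m.
|ω_lever| = |0.0912·6.702·+0.26732| / 0.0735663 = 2.2211 rad/s.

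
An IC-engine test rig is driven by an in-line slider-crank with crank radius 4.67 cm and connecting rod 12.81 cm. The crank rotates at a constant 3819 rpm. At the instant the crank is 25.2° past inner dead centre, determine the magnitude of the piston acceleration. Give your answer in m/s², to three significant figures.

8570

ω = 2π·3819/60 = 399.9 rad/s
x(θ) = r cosθ + √(L² − r² sin²θ); with ω constant, a = ω²·d²x/dθ².
d²x/dθ² = −r cosθ − r²(cos2θ)/√u − r⁴ sin²2θ/(4u^{3/2}),  u = L² − r² sin²θ = 0.0160142 m².
Substituting r = 0.0467 m, L = 0.1281 m, θ = 25.2°: d²x/dθ² = -0.053589 m.
a = ω²·d²x/dθ² = (399.9)²·(-0.053589) = -8571 m/s²;  |a| = 8571 m/s².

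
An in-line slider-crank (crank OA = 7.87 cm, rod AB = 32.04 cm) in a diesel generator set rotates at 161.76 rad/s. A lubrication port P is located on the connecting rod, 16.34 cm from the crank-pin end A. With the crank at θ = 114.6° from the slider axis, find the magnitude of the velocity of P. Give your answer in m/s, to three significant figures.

11.3

ω = 161.8 rad/s.  Crank-pin speed |V_A| = rω = 12.731 m/s, perpendicular to OA.
Rod angle: sinφ = −(r/L) sinθ ⇒ φ = -12.905°; ω_rod = −rω cosθ/√(L²−r²sin²θ) = +16.969 rad/s.
V_P = V_A + ω_rod × AP, with AP = 0.1634 m along the rod.
Components: V_Px = −rω sinθ − a·ω_rod·sinφ = -10.956 m/s;  V_Py = rω cosθ + a·ω_rod·cosφ = -2.5968 m/s.
|V_P| = √(V_Px² + V_Py²) = 11.259 m/s.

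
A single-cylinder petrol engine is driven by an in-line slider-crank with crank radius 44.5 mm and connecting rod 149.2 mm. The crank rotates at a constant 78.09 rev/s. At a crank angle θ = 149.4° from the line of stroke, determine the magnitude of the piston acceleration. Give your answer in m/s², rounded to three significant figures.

7610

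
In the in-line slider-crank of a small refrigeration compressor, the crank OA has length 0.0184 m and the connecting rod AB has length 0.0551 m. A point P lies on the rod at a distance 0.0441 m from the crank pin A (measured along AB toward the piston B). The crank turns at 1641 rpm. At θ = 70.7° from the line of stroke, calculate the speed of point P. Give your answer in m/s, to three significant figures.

3.27

ω = 171.8 rad/s.  Crank-pin speed |V_A| = rω = 3.162 m/s, perpendicular to OA.
Rod angle: sinφ = −(r/L) sinθ ⇒ φ = -18.371°; ω_rod = −rω cosθ/√(L²−r²sin²θ) = -19.985 rad/s.
V_P = V_A + ω_rod × AP, with AP = 0.0441 m along the rod.
Components: V_Px = −rω sinθ − a·ω_rod·sinφ = -3.262 m/s;  V_Py = rω cosθ + a·ω_rod·cosφ = +0.20863 m/s.
|V_P| = √(V_Px² + V_Py²) = 3.2687 m/s.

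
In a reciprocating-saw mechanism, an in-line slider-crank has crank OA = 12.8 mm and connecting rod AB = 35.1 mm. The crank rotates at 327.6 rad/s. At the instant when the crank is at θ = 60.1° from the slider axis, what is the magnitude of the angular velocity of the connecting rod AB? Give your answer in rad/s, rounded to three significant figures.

62.8

ω = 327.6 rad/s
The rod makes angle φ with the slider axis where L sinφ = r sinθ; differentiating, L cosφ·φ̇ = r ω cosθ.
L cosφ = √(L² − r² sin²θ) = 0.0333 m.
|ω_rod| = r ω |cosθ| / √(L² − r² sin²θ) = 0.0128·327.6·0.49849/0.0333 = 62.772 rad/s.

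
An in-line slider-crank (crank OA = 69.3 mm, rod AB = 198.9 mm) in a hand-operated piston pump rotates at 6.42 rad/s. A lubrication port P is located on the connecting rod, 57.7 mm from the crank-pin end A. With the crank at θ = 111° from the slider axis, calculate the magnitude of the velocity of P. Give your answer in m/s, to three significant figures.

0.415

ω = 6.42 rad/s.  Crank-pin speed |V_A| = rω = 0.44491 m/s, perpendicular to OA.
Rod angle: sinφ = −(r/L) sinθ ⇒ φ = -18.982°; ω_rod = −rω cosθ/√(L²−r²sin²θ) = +0.84771 rad/s.
V_P = V_A + ω_rod × AP, with AP = 0.0577 m along the rod.
Components: V_Px = −rω sinθ − a·ω_rod·sinφ = -0.39945 m/s;  V_Py = rω cosθ + a·ω_rod·cosφ = -0.11319 m/s.
|V_P| = √(V_Px² + V_Py²) = 0.41517 m/s.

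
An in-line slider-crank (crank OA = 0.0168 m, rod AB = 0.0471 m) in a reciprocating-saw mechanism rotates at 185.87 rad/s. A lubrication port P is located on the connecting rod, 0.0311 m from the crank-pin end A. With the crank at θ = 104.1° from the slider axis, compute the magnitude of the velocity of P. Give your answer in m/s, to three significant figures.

2.86

ω = 185.9 rad/s.  Crank-pin speed |V_A| = rω = 3.1226 m/s, perpendicular to OA.
Rod angle: sinφ = −(r/L) sinθ ⇒ φ = -20.239°; ω_rod = −rω cosθ/√(L²−r²sin²θ) = +17.214 rad/s.
V_P = V_A + ω_rod × AP, with AP = 0.0311 m along the rod.
Components: V_Px = −rω sinθ − a·ω_rod·sinφ = -2.8433 m/s;  V_Py = rω cosθ + a·ω_rod·cosφ = -0.25842 m/s.
|V_P| = √(V_Px² + V_Py²) = 2.8551 m/s.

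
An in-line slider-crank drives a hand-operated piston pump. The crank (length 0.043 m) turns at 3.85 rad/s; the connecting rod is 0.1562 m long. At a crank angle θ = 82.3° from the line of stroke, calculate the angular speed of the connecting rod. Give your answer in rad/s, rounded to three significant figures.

ω = 3.85 rad/s
The rod makes angle φ with the slider axis where L sinφ = r sinθ; differentiating, L cosφ·φ̇ = r ω cosθ.
L cosφ = √(L² − r² sin²θ) = 0.15028 m.
|ω_rod| = r ω |cosθ| / √(L² − r² sin²θ) = 0.043·3.85·0.13399/0.15028 = 0.14761 rad/s.

0.148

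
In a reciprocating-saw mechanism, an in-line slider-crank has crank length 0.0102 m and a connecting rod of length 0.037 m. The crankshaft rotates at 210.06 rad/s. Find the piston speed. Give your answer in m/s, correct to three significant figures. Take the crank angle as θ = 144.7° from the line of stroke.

0.956

ω = 210.1 rad/s
For an in-line slider-crank, x = r cosθ + √(L² − r² sin²θ), so v = −rω sinθ·[1 + r cosθ/√(L² − r² sin²θ)].
With r = 0.0102 m, L = 0.037 m, θ = 144.7°: √(L² − r² sin²θ) = 0.036528 m.
v = −0.0102·210.1·0.57786·[1 + 0.0102·-0.81614/0.036528] = -0.95596 m/s.
|v| = 0.95596 m/s.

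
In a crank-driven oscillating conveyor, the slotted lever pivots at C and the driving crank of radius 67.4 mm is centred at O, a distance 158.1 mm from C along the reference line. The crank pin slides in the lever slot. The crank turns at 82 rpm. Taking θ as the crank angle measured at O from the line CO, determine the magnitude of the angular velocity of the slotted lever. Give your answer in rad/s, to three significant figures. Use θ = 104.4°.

0.671

ω = 8.587 rad/s (from 82 rpm).
Crank pin A relative to C: A = (d + r cosθ, r sinθ); lever angle φ = atan2(r sinθ, d + r cosθ).
Differentiating tanφ: φ̇ = rω(d cosθ + r)/(d² + r² + 2dr cosθ).
d² + r² + 2dr cosθ = |CA|² = 0.0242383 m²;  d cosθ + r = +0.028082 m.
|ω_lever| = |0.0674·8.587·+0.028082| / 0.0242383 = 0.67055 rad/s.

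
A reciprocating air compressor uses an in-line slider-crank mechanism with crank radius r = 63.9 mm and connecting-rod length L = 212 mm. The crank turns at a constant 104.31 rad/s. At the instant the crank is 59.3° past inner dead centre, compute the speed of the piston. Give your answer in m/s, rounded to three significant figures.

6.64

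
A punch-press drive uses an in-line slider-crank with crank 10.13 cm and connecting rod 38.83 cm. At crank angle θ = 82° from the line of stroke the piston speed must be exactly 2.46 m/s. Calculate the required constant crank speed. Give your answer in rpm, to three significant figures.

For an in-line slider-crank, |v_piston| = rω|sinθ|·[1 + r cosθ/√(L² − r² sin²θ)].
With r = 0.1013 m, L = 0.3883 m, θ = 82°: the bracketed kinematic factor |dx/dθ| = 0.10408 m.
ω = v/|dx/dθ| = 2.46/0.10408 = 23.635 rad/s.
N = 60ω/(2π) = 225.69 rpm.

226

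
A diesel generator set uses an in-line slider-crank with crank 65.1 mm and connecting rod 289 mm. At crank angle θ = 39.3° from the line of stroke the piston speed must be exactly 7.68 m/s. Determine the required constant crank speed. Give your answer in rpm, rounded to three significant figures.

1510

For an in-line slider-crank, |v_piston| = rω|sinθ|·[1 + r cosθ/√(L² − r² sin²θ)].
With r = 0.0651 m, L = 0.289 m, θ = 39.3°: the bracketed kinematic factor |dx/dθ| = 0.048495 m.
ω = v/|dx/dθ| = 7.68/0.048495 = 158.37 rad/s.
N = 60ω/(2π) = 1512.3 rpm.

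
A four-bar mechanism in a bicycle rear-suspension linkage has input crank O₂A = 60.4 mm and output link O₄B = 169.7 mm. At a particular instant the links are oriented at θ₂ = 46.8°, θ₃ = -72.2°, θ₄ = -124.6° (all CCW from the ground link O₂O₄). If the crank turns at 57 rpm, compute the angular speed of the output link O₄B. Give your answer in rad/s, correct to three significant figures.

2.35

ω₂ = 5.969 rad/s (from 57 rpm).
Differentiating the loop-closure r₂e^{iθ₂}+r₃e^{iθ₃}=r₁+r₄e^{iθ₄} gives r₂ω₂e^{iθ₂}+r₃ω₃e^{iθ₃}=r₄ω₄e^{iθ₄}.
Eliminating the other unknown: ω₄ = r₂ω₂ sin(θ₂−θ₃) / [r₄ sin(θ₄−θ₃)].
Numerator sine = +0.87462; denominator sine = -0.79229.
Result = 0.0604·5.969·(+0.87462) / (0.1697·(-0.79229)) = -2.3453 rad/s; magnitude 2.3453 rad/s.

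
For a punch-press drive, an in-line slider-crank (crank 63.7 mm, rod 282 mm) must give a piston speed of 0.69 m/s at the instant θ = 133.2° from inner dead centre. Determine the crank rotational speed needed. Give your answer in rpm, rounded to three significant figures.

For an in-line slider-crank, |v_piston| = rω|sinθ|·[1 + r cosθ/√(L² − r² sin²θ)].
With r = 0.0637 m, L = 0.282 m, θ = 133.2°: the bracketed kinematic factor |dx/dθ| = 0.039156 m.
ω = v/|dx/dθ| = 0.69/0.039156 = 17.622 rad/s.
N = 60ω/(2π) = 168.28 rpm.

168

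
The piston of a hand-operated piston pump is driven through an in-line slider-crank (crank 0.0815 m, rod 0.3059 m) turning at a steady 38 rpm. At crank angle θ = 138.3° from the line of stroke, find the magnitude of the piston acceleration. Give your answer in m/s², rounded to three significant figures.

0.917

ω = 2π·38/60 = 3.979 rad/s
x(θ) = r cosθ + √(L² − r² sin²θ); with ω constant, a = ω²·d²x/dθ².
d²x/dθ² = −r cosθ − r²(cos2θ)/√u − r⁴ sin²2θ/(4u^{3/2}),  u = L² − r² sin²θ = 0.0906354 m².
Substituting r = 0.0815 m, L = 0.3059 m, θ = 138.3°: d²x/dθ² = +0.057916 m.
a = ω²·d²x/dθ² = (3.979)²·(+0.057916) = +0.91712 m/s²;  |a| = 0.91712 m/s².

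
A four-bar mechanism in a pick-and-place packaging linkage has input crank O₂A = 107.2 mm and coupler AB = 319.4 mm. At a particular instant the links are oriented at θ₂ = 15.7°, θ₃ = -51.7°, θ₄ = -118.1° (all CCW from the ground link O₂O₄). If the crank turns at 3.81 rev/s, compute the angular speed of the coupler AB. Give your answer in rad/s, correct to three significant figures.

6.33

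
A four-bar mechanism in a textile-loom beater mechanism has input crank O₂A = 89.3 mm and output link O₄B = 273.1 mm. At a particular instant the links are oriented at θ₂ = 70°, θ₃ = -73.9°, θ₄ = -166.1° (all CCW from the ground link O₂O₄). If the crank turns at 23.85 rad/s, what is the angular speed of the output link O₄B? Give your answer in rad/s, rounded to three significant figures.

4.60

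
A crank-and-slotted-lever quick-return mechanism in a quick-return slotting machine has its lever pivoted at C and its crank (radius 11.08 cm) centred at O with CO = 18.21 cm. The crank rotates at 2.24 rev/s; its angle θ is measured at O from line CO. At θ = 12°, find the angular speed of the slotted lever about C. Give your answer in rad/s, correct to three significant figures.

ω = 14.07 rad/s (from 2.24 rev/s).
Crank pin A relative to C: A = (d + r cosθ, r sinθ); lever angle φ = atan2(r sinθ, d + r cosθ).
Differentiating tanφ: φ̇ = rω(d cosθ + r)/(d² + r² + 2dr cosθ).
d² + r² + 2dr cosθ = |CA|² = 0.0849086 m²;  d cosθ + r = +0.28892 m.
|ω_lever| = |0.1108·14.07·+0.28892| / 0.0849086 = 5.3063 rad/s.

5.31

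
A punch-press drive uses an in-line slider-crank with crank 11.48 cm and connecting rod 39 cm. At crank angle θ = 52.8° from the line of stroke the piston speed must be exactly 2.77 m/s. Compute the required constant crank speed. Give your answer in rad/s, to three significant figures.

For an in-line slider-crank, |v_piston| = rω|sinθ|·[1 + r cosθ/√(L² − r² sin²θ)].
With r = 0.1148 m, L = 0.39 m, θ = 52.8°: the bracketed kinematic factor |dx/dθ| = 0.10818 m.
ω = v/|dx/dθ| = 2.77/0.10818 = 25.605 rad/s.

25.6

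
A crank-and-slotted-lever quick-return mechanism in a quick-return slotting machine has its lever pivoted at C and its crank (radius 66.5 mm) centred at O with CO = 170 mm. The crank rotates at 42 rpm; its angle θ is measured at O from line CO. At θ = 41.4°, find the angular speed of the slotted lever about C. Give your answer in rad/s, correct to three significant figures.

ω = 4.398 rad/s (from 42 rpm).
Crank pin A relative to C: A = (d + r cosθ, r sinθ); lever angle φ = atan2(r sinθ, d + r cosθ).
Differentiating tanφ: φ̇ = rω(d cosθ + r)/(d² + r² + 2dr cosθ).
d² + r² + 2dr cosθ = |CA|² = 0.0502823 m²;  d cosθ + r = +0.19402 m.
|ω_lever| = |0.0665·4.398·+0.19402| / 0.0502823 = 1.1286 rad/s.

1.13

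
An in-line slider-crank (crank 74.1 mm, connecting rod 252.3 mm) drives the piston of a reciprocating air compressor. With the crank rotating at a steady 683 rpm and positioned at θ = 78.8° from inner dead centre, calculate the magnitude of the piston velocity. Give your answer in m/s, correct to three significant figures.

ω = 2π·683/60 = 71.52 rad/s
For an in-line slider-crank, x = r cosθ + √(L² − r² sin²θ), so v = −rω sinθ·[1 + r cosθ/√(L² − r² sin²θ)].
With r = 0.0741 m, L = 0.2523 m, θ = 78.8°: √(L² − r² sin²θ) = 0.2416 m.
v = −0.0741·71.52·0.98096·[1 + 0.0741·0.19423/0.2416] = -5.5087 m/s.
|v| = 5.5087 m/s.

5.51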